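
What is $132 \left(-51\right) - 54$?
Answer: $-6786$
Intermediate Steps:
$132 \left(-51\right) - 54 = -6732 - 54 = -6786$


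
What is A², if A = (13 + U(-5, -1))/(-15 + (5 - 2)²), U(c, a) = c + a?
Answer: 49/36 ≈ 1.3611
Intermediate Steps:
U(c, a) = a + c
A = -7/6 (A = (13 + (-1 - 5))/(-15 + (5 - 2)²) = (13 - 6)/(-15 + 3²) = 7/(-15 + 9) = 7/(-6) = 7*(-⅙) = -7/6 ≈ -1.1667)
A² = (-7/6)² = 49/36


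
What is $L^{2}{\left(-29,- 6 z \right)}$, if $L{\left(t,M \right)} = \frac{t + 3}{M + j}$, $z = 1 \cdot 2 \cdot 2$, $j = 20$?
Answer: $\frac{169}{4} \approx 42.25$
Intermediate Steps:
$z = 4$ ($z = 2 \cdot 2 = 4$)
$L{\left(t,M \right)} = \frac{3 + t}{20 + M}$ ($L{\left(t,M \right)} = \frac{t + 3}{M + 20} = \frac{3 + t}{20 + M}$)
$L^{2}{\left(-29,- 6 z \right)} = \left(\frac{3 - 29}{20 - 24}\right)^{2} = \left(\frac{1}{20 - 24} \left(-26\right)\right)^{2} = \left(\frac{1}{-4} \left(-26\right)\right)^{2} = \left(\left(- \frac{1}{4}\right) \left(-26\right)\right)^{2} = \left(\frac{13}{2}\right)^{2} = \frac{169}{4}$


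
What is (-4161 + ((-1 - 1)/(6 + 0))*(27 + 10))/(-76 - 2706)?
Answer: 6260/4173 ≈ 1.5001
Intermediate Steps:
(-4161 + ((-1 - 1)/(6 + 0))*(27 + 10))/(-76 - 2706) = (-4161 - 2/6*37)/(-2782) = (-4161 - 2*⅙*37)*(-1/2782) = (-4161 - ⅓*37)*(-1/2782) = (-4161 - 37/3)*(-1/2782) = -12520/3*(-1/2782) = 6260/4173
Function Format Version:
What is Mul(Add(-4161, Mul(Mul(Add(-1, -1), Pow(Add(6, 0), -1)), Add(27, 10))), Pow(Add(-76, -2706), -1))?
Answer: Rational(6260, 4173) ≈ 1.5001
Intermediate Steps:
Mul(Add(-4161, Mul(Mul(Add(-1, -1), Pow(Add(6, 0), -1)), Add(27, 10))), Pow(Add(-76, -2706), -1)) = Mul(Add(-4161, Mul(Mul(-2, Pow(6, -1)), 37)), Pow(-2782, -1)) = Mul(Add(-4161, Mul(Mul(-2, Rational(1, 6)), 37)), Rational(-1, 2782)) = Mul(Add(-4161, Mul(Rational(-1, 3), 37)), Rational(-1, 2782)) = Mul(Add(-4161, Rational(-37, 3)), Rational(-1, 2782)) = Mul(Rational(-12520, 3), Rational(-1, 2782)) = Rational(6260, 4173)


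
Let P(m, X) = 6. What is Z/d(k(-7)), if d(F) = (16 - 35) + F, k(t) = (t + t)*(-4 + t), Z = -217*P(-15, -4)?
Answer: -434/45 ≈ -9.6444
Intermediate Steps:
Z = -1302 (Z = -217*6 = -1302)
k(t) = 2*t*(-4 + t) (k(t) = (2*t)*(-4 + t) = 2*t*(-4 + t))
d(F) = -19 + F
Z/d(k(-7)) = -1302/(-19 + 2*(-7)*(-4 - 7)) = -1302/(-19 + 2*(-7)*(-11)) = -1302/(-19 + 154) = -1302/135 = -1302*1/135 = -434/45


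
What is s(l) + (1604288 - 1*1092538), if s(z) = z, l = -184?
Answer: 511566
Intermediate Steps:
s(l) + (1604288 - 1*1092538) = -184 + (1604288 - 1*1092538) = -184 + (1604288 - 1092538) = -184 + 511750 = 511566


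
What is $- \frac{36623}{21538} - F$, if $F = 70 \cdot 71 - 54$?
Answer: $- \frac{105917431}{21538} \approx -4917.7$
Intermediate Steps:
$F = 4916$ ($F = 4970 - 54 = 4916$)
$- \frac{36623}{21538} - F = - \frac{36623}{21538} - 4916 = - \frac{105917431}{21538}$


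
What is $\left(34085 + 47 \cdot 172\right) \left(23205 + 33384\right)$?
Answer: $2386301541$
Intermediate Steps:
$\left(34085 + 47 \cdot 172\right) \left(23205 + 33384\right) = \left(34085 + 8084\right) 56589 = 42169 \cdot 56589 = 2386301541$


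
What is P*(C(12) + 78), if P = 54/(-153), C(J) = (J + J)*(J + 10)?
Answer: -3636/17 ≈ -213.88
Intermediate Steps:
C(J) = 2*J*(10 + J) (C(J) = (2*J)*(10 + J) = 2*J*(10 + J))
P = -6/17 (P = 54*(-1/153) = -6/17 ≈ -0.35294)
P*(C(12) + 78) = -6*(2*12*(10 + 12) + 78)/17 = -6*(2*12*22 + 78)/17 = -6*(528 + 78)/17 = -6/17*606 = -3636/17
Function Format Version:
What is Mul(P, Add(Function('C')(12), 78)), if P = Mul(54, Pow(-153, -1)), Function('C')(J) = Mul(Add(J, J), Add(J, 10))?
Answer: Rational(-3636, 17) ≈ -213.88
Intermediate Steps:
Function('C')(J) = Mul(2, J, Add(10, J)) (Function('C')(J) = Mul(Mul(2, J), Add(10, J)) = Mul(2, J, Add(10, J)))
P = Rational(-6, 17) (P = Mul(54, Rational(-1, 153)) = Rational(-6, 17) ≈ -0.35294)
Mul(P, Add(Function('C')(12), 78)) = Mul(Rational(-6, 17), Add(Mul(2, 12, Add(10, 12)), 78)) = Mul(Rational(-6, 17), Add(Mul(2, 12, 22), 78)) = Mul(Rational(-6, 17), Add(528, 78)) = Mul(Rational(-6, 17), 606) = Rational(-3636, 17)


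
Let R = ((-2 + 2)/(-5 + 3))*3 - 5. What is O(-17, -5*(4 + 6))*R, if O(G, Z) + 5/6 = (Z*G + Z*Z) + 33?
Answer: -101465/6 ≈ -16911.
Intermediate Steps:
O(G, Z) = 193/6 + Z**2 + G*Z (O(G, Z) = -5/6 + ((Z*G + Z*Z) + 33) = -5/6 + ((G*Z + Z**2) + 33) = -5/6 + ((Z**2 + G*Z) + 33) = -5/6 + (33 + Z**2 + G*Z) = 193/6 + Z**2 + G*Z)
R = -5 (R = (0/(-2))*3 - 5 = (0*(-1/2))*3 - 5 = 0*3 - 5 = 0 - 5 = -5)
O(-17, -5*(4 + 6))*R = (193/6 + (-5*(4 + 6))**2 - (-85)*(4 + 6))*(-5) = (193/6 + (-5*10)**2 - (-85)*10)*(-5) = (193/6 + (-50)**2 - 17*(-50))*(-5) = (193/6 + 2500 + 850)*(-5) = (20293/6)*(-5) = -101465/6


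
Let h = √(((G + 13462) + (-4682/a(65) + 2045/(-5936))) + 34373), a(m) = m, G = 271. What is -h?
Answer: -√446930379094745/96460 ≈ -219.17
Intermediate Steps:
h = √446930379094745/96460 (h = √(((271 + 13462) + (-4682/65 + 2045/(-5936))) + 34373) = √((13733 + (-4682*1/65 + 2045*(-1/5936))) + 34373) = √((13733 + (-4682/65 - 2045/5936)) + 34373) = √((13733 - 27925277/385840) + 34373) = √(5270815443/385840 + 34373) = √(18533293763/385840) = √446930379094745/96460 ≈ 219.17)
-h = -√446930379094745/96460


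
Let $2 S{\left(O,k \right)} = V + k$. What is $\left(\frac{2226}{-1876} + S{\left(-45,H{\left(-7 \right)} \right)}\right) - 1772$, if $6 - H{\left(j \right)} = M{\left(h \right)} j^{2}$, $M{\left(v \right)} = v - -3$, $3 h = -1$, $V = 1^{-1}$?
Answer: $- \frac{368839}{201} \approx -1835.0$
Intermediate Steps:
$V = 1$
$h = - \frac{1}{3}$ ($h = \frac{1}{3} \left(-1\right) = - \frac{1}{3} \approx -0.33333$)
$M{\left(v \right)} = 3 + v$ ($M{\left(v \right)} = v + 3 = 3 + v$)
$H{\left(j \right)} = 6 - \frac{8 j^{2}}{3}$ ($H{\left(j \right)} = 6 - \left(3 - \frac{1}{3}\right) j^{2} = 6 - \frac{8 j^{2}}{3}$)
$S{\left(O,k \right)} = \frac{1}{2} + \frac{k}{2}$ ($S{\left(O,k \right)} = \frac{1 + k}{2} = \frac{1}{2} + \frac{k}{2}$)
$\left(\frac{2226}{-1876} + S{\left(-45,H{\left(-7 \right)} \right)}\right) - 1772 = \left(\frac{2226}{-1876} + \left(\frac{1}{2} + \frac{6 - \frac{8 \left(-7\right)^{2}}{3}}{2}\right)\right) - 1772 = \left(2226 \left(- \frac{1}{1876}\right) + \left(\frac{1}{2} + \frac{6 - \frac{392}{3}}{2}\right)\right) - 1772 = \left(- \frac{159}{134} + \left(\frac{1}{2} + \frac{6 - \frac{392}{3}}{2}\right)\right) - 1772 = \left(- \frac{159}{134} + \left(\frac{1}{2} + \frac{1}{2} \left(- \frac{374}{3}\right)\right)\right) - 1772 = \left(- \frac{159}{134} + \left(\frac{1}{2} - \frac{187}{3}\right)\right) - 1772 = \left(- \frac{159}{134} - \frac{371}{6}\right) - 1772 = - \frac{12667}{201} - 1772 = - \frac{368839}{201}$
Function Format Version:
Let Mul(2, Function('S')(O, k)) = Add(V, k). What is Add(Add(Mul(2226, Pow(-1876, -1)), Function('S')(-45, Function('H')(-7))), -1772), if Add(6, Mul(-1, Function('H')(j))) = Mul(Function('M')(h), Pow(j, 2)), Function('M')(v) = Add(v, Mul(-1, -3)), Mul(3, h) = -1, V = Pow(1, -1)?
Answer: Rational(-368839, 201) ≈ -1835.0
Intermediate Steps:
V = 1
h = Rational(-1, 3) (h = Mul(Rational(1, 3), -1) = Rational(-1, 3) ≈ -0.33333)
Function('M')(v) = Add(3, v) (Function('M')(v) = Add(v, 3) = Add(3, v))
Function('H')(j) = Add(6, Mul(Rational(-8, 3), Pow(j, 2))) (Function('H')(j) = Add(6, Mul(-1, Mul(Add(3, Rational(-1, 3)), Pow(j, 2)))) = Add(6, Mul(-1, Mul(Rational(8, 3), Pow(j, 2)))) = Add(6, Mul(Rational(-8, 3), Pow(j, 2))))
Function('S')(O, k) = Add(Rational(1, 2), Mul(Rational(1, 2), k)) (Function('S')(O, k) = Mul(Rational(1, 2), Add(1, k)) = Add(Rational(1, 2), Mul(Rational(1, 2), k)))
Add(Add(Mul(2226, Pow(-1876, -1)), Function('S')(-45, Function('H')(-7))), -1772) = Add(Add(Mul(2226, Pow(-1876, -1)), Add(Rational(1, 2), Mul(Rational(1, 2), Add(6, Mul(Rational(-8, 3), Pow(-7, 2)))))), -1772) = Add(Add(Mul(2226, Rational(-1, 1876)), Add(Rational(1, 2), Mul(Rational(1, 2), Add(6, Mul(Rational(-8, 3), 49))))), -1772) = Add(Add(Rational(-159, 134), Add(Rational(1, 2), Mul(Rational(1, 2), Add(6, Rational(-392, 3))))), -1772) = Add(Add(Rational(-159, 134), Add(Rational(1, 2), Mul(Rational(1, 2), Rational(-374, 3)))), -1772) = Add(Add(Rational(-159, 134), Add(Rational(1, 2), Rational(-187, 3))), -1772) = Add(Add(Rational(-159, 134), Rational(-371, 6)), -1772) = Add(Rational(-12667, 201), -1772) = Rational(-368839, 201)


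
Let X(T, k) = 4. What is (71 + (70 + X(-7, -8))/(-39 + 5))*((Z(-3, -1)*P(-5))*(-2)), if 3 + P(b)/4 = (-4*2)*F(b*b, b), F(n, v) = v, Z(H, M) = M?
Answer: 346320/17 ≈ 20372.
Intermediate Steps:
P(b) = -12 - 32*b (P(b) = -12 + 4*((-4*2)*b) = -12 + 4*(-8*b) = -12 - 32*b)
(71 + (70 + X(-7, -8))/(-39 + 5))*((Z(-3, -1)*P(-5))*(-2)) = (71 + (70 + 4)/(-39 + 5))*(-(-12 - 32*(-5))*(-2)) = (71 + 74/(-34))*(-(-12 + 160)*(-2)) = (71 + 74*(-1/34))*(-1*148*(-2)) = (71 - 37/17)*(-148*(-2)) = (1170/17)*296 = 346320/17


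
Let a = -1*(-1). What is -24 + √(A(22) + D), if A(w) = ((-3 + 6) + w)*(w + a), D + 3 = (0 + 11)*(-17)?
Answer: -24 + √385 ≈ -4.3786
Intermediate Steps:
D = -190 (D = -3 + (0 + 11)*(-17) = -3 + 11*(-17) = -3 - 187 = -190)
a = 1
A(w) = (1 + w)*(3 + w) (A(w) = ((-3 + 6) + w)*(w + 1) = (3 + w)*(1 + w) = (1 + w)*(3 + w))
-24 + √(A(22) + D) = -24 + √((3 + 22² + 4*22) - 190) = -24 + √((3 + 484 + 88) - 190) = -24 + √(575 - 190) = -24 + √385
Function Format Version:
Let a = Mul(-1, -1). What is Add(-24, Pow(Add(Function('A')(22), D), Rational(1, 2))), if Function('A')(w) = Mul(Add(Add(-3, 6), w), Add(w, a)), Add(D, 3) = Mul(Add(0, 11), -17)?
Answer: Add(-24, Pow(385, Rational(1, 2))) ≈ -4.3786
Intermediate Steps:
D = -190 (D = Add(-3, Mul(Add(0, 11), -17)) = Add(-3, Mul(11, -17)) = Add(-3, -187) = -190)
a = 1
Function('A')(w) = Mul(Add(1, w), Add(3, w)) (Function('A')(w) = Mul(Add(Add(-3, 6), w), Add(w, 1)) = Mul(Add(3, w), Add(1, w)) = Mul(Add(1, w), Add(3, w)))
Add(-24, Pow(Add(Function('A')(22), D), Rational(1, 2))) = Add(-24, Pow(Add(Add(3, Pow(22, 2), Mul(4, 22)), -190), Rational(1, 2))) = Add(-24, Pow(Add(Add(3, 484, 88), -190), Rational(1, 2))) = Add(-24, Pow(Add(575, -190), Rational(1, 2))) = Add(-24, Pow(385, Rational(1, 2)))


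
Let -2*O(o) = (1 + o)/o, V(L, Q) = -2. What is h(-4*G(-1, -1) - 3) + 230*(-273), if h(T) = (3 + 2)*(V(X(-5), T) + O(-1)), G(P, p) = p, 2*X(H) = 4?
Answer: -62800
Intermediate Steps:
X(H) = 2 (X(H) = (½)*4 = 2)
O(o) = -(1 + o)/(2*o)
h(T) = -10 (h(T) = (3 + 2)*(-2 + (½)*(-1 - 1*(-1))/(-1)) = 5*(-2 + (½)*(-1)*(-1 + 1)) = 5*(-2 + (½)*(-1)*0) = 5*(-2 + 0) = 5*(-2) = -10)
h(-4*G(-1, -1) - 3) + 230*(-273) = -10 + 230*(-273) = -10 - 62790 = -62800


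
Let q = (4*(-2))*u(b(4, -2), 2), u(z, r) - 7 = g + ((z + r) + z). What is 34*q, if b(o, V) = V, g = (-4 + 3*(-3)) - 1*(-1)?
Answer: 1904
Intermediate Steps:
g = -12 (g = (-4 - 9) + 1 = -13 + 1 = -12)
u(z, r) = -5 + r + 2*z (u(z, r) = 7 + (-12 + ((z + r) + z)) = 7 + (-12 + ((r + z) + z)) = 7 + (-12 + (r + 2*z)) = 7 + (-12 + r + 2*z) = -5 + r + 2*z)
q = 56 (q = (4*(-2))*(-5 + 2 + 2*(-2)) = -8*(-5 + 2 - 4) = -8*(-7) = 56)
34*q = 34*56 = 1904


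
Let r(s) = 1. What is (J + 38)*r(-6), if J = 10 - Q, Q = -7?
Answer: 55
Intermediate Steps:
J = 17 (J = 10 - 1*(-7) = 10 + 7 = 17)
(J + 38)*r(-6) = (17 + 38)*1 = 55*1 = 55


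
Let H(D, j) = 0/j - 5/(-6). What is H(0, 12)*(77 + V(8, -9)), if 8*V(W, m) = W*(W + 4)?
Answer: 445/6 ≈ 74.167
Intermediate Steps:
H(D, j) = ⅚ (H(D, j) = 0 - 5*(-⅙) = 0 + ⅚ = ⅚)
V(W, m) = W*(4 + W)/8 (V(W, m) = (W*(W + 4))/8 = (W*(4 + W))/8 = W*(4 + W)/8)
H(0, 12)*(77 + V(8, -9)) = 5*(77 + (⅛)*8*(4 + 8))/6 = 5*(77 + (⅛)*8*12)/6 = 5*(77 + 12)/6 = (⅚)*89 = 445/6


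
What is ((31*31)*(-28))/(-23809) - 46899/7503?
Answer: -304909189/59546309 ≈ -5.1205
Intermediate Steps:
((31*31)*(-28))/(-23809) - 46899/7503 = (961*(-28))*(-1/23809) - 46899*1/7503 = -26908*(-1/23809) - 15633/2501 = 26908/23809 - 15633/2501 = -304909189/59546309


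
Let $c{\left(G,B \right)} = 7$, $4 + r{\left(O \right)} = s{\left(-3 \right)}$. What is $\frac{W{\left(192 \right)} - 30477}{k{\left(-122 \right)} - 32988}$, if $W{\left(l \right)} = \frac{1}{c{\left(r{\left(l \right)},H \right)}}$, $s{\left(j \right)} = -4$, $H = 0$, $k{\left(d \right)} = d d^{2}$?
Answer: $\frac{106669}{6470926} \approx 0.016484$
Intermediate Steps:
$k{\left(d \right)} = d^{3}$
$r{\left(O \right)} = -8$ ($r{\left(O \right)} = -4 - 4 = -8$)
$W{\left(l \right)} = \frac{1}{7}$
$\frac{W{\left(192 \right)} - 30477}{k{\left(-122 \right)} - 32988} = \frac{\frac{1}{7} - 30477}{\left(-122\right)^{3} - 32988} = - \frac{213338}{7 \left(-1815848 - 32988\right)} = - \frac{213338}{7 \left(-1848836\right)} = \left(- \frac{213338}{7}\right) \left(- \frac{1}{1848836}\right) = \frac{106669}{6470926}$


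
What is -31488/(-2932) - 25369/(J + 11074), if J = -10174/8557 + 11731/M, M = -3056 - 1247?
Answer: 2523998697750113/298777438901945 ≈ 8.4478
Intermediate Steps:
M = -4303
J = -144160889/36820771 (J = -10174/8557 + 11731/(-4303) = -10174*1/8557 + 11731*(-1/4303) = -10174/8557 - 11731/4303 = -144160889/36820771 ≈ -3.9152)
-31488/(-2932) - 25369/(J + 11074) = -31488/(-2932) - 25369/(-144160889/36820771 + 11074) = -31488*(-1/2932) - 25369/407609057165/36820771 = 7872/733 - 25369*36820771/407609057165 = 7872/733 - 934106139499/407609057165 = 2523998697750113/298777438901945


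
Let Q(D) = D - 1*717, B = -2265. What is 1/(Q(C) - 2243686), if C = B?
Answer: -1/2246668 ≈ -4.4510e-7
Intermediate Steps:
C = -2265
Q(D) = -717 + D (Q(D) = D - 717 = -717 + D)
1/(Q(C) - 2243686) = 1/((-717 - 2265) - 2243686) = 1/(-2982 - 2243686) = 1/(-2246668) = -1/2246668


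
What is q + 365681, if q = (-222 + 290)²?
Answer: 370305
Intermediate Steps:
q = 4624 (q = 68² = 4624)
q + 365681 = 4624 + 365681 = 370305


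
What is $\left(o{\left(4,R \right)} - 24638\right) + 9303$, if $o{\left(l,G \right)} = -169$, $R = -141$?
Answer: $-15504$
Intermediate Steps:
$\left(o{\left(4,R \right)} - 24638\right) + 9303 = \left(-169 - 24638\right) + 9303 = -24807 + 9303 = -15504$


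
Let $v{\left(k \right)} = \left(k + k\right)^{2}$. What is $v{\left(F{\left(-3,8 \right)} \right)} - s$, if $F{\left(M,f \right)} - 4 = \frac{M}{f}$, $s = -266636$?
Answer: $\frac{4267017}{16} \approx 2.6669 \cdot 10^{5}$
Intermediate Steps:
$F{\left(M,f \right)} = 4 + \frac{M}{f}$
$v{\left(k \right)} = 4 k^{2}$ ($v{\left(k \right)} = \left(2 k\right)^{2} = 4 k^{2}$)
$v{\left(F{\left(-3,8 \right)} \right)} - s = 4 \left(4 - \frac{3}{8}\right)^{2} - -266636 = 4 \left(4 - \frac{3}{8}\right)^{2} + 266636 = 4 \left(\frac{29}{8}\right)^{2} + 266636 = 4 \cdot \frac{841}{64} + 266636 = \frac{841}{16} + 266636 = \frac{4267017}{16}$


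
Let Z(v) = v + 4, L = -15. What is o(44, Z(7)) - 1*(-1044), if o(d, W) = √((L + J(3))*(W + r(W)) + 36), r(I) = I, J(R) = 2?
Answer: 1044 + 5*I*√10 ≈ 1044.0 + 15.811*I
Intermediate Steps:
Z(v) = 4 + v
o(d, W) = √(36 - 26*W) (o(d, W) = √((-15 + 2)*(W + W) + 36) = √(-26*W + 36) = √(36 - 26*W))
o(44, Z(7)) - 1*(-1044) = √(36 - 26*(4 + 7)) - 1*(-1044) = √(36 - 26*11) + 1044 = √(36 - 286) + 1044 = √(-250) + 1044 = 5*I*√10 + 1044 = 1044 + 5*I*√10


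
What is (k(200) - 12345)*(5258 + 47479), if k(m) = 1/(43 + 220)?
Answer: -171223010958/263 ≈ -6.5104e+8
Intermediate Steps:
k(m) = 1/263
(k(200) - 12345)*(5258 + 47479) = (1/263 - 12345)*(5258 + 47479) = -3246734/263*52737 = -171223010958/263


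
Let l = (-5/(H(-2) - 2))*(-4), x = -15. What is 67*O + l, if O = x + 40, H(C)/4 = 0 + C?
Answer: 1673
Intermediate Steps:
H(C) = 4*C (H(C) = 4*(0 + C) = 4*C)
O = 25 (O = -15 + 40 = 25)
l = -2 (l = (-5/(4*(-2) - 2))*(-4) = (-5/(-8 - 2))*(-4) = (-5/(-10))*(-4) = -⅒*(-5)*(-4) = (½)*(-4) = -2)
67*O + l = 67*25 - 2 = 1675 - 2 = 1673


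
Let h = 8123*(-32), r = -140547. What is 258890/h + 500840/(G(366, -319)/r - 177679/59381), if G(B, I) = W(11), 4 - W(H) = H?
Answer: -271629615076800837905/1622769709134064 ≈ -1.6739e+5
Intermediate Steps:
W(H) = 4 - H
G(B, I) = -7 (G(B, I) = 4 - 1*11 = 4 - 11 = -7)
h = -259936
258890/h + 500840/(G(366, -319)/r - 177679/59381) = 258890/(-259936) + 500840/(-7/(-140547) - 177679/59381) = 258890*(-1/259936) + 500840/(-7*(-1/140547) - 177679*1/59381) = -129445/129968 + 500840/(7/140547 - 177679/59381) = -129445/129968 + 500840/(-24971834746/8345821407) = -129445/129968 + 500840*(-8345821407/24971834746) = -129445/129968 - 2089960596740940/12485917373 = -271629615076800837905/1622769709134064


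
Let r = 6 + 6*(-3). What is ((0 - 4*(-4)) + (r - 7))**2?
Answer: 9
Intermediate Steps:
r = -12 (r = 6 - 18 = -12)
((0 - 4*(-4)) + (r - 7))**2 = ((0 - 4*(-4)) + (-12 - 7))**2 = ((0 + 16) - 19)**2 = (16 - 19)**2 = (-3)**2 = 9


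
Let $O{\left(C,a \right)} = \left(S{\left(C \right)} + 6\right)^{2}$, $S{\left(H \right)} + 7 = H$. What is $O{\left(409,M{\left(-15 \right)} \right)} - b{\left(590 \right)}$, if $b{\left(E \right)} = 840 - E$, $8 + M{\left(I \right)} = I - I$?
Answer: $166214$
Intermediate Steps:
$M{\left(I \right)} = -8$ ($M{\left(I \right)} = -8 + \left(I - I\right) = -8 + 0 = -8$)
$S{\left(H \right)} = -7 + H$
$O{\left(C,a \right)} = \left(-1 + C\right)^{2}$ ($O{\left(C,a \right)} = \left(\left(-7 + C\right) + 6\right)^{2} = \left(-1 + C\right)^{2}$)
$O{\left(409,M{\left(-15 \right)} \right)} - b{\left(590 \right)} = \left(-1 + 409\right)^{2} - \left(840 - 590\right) = 408^{2} - \left(840 - 590\right) = 166464 - 250 = 166214$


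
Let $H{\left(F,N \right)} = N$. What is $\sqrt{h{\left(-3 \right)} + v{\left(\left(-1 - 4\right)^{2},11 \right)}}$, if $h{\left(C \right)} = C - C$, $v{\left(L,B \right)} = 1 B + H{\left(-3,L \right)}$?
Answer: $6$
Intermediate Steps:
$v{\left(L,B \right)} = B + L$ ($v{\left(L,B \right)} = 1 B + L = B + L$)
$h{\left(C \right)} = 0$
$\sqrt{h{\left(-3 \right)} + v{\left(\left(-1 - 4\right)^{2},11 \right)}} = \sqrt{0 + \left(11 + \left(-1 - 4\right)^{2}\right)} = \sqrt{0 + \left(11 + \left(-5\right)^{2}\right)} = \sqrt{0 + \left(11 + 25\right)} = \sqrt{0 + 36} = \sqrt{36} = 6$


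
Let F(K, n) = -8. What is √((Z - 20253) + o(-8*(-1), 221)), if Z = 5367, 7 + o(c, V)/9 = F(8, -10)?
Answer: 3*I*√1669 ≈ 122.56*I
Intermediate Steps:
o(c, V) = -135 (o(c, V) = -63 + 9*(-8) = -63 - 72 = -135)
√((Z - 20253) + o(-8*(-1), 221)) = √((5367 - 20253) - 135) = √(-14886 - 135) = √(-15021) = 3*I*√1669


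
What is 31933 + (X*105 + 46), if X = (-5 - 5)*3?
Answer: 28829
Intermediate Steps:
X = -30 (X = -10*3 = -30)
31933 + (X*105 + 46) = 31933 + (-30*105 + 46) = 31933 + (-3150 + 46) = 31933 - 3104 = 28829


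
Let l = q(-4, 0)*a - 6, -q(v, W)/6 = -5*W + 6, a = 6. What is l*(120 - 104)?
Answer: -3552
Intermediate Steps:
q(v, W) = -36 + 30*W (q(v, W) = -6*(-5*W + 6) = -6*(6 - 5*W) = -36 + 30*W)
l = -222 (l = (-36 + 30*0)*6 - 6 = (-36 + 0)*6 - 6 = -36*6 - 6 = -216 - 6 = -222)
l*(120 - 104) = -222*(120 - 104) = -222*16 = -3552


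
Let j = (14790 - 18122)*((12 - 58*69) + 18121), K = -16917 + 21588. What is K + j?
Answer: -47079821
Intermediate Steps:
K = 4671
j = -47084492 (j = -3332*((12 - 4002) + 18121) = -3332*(-3990 + 18121) = -3332*14131 = -47084492)
K + j = 4671 - 47084492 = -47079821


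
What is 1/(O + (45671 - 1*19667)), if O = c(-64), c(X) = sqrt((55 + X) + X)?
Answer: 26004/676208089 - I*sqrt(73)/676208089 ≈ 3.8456e-5 - 1.2635e-8*I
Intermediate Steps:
c(X) = sqrt(55 + 2*X)
O = I*sqrt(73) (O = sqrt(55 + 2*(-64)) = sqrt(55 - 128) = sqrt(-73) = I*sqrt(73) ≈ 8.544*I)
1/(O + (45671 - 1*19667)) = 1/(I*sqrt(73) + (45671 - 1*19667)) = 1/(I*sqrt(73) + (45671 - 19667)) = 1/(I*sqrt(73) + 26004) = 1/(26004 + I*sqrt(73))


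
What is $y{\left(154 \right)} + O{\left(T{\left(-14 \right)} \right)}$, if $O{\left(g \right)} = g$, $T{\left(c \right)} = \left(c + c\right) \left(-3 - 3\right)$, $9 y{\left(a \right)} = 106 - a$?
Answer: $\frac{488}{3} \approx 162.67$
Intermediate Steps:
$y{\left(a \right)} = \frac{106}{9} - \frac{a}{9}$ ($y{\left(a \right)} = \frac{106 - a}{9} = \frac{106}{9} - \frac{a}{9}$)
$T{\left(c \right)} = - 12 c$ ($T{\left(c \right)} = 2 c \left(-6\right) = - 12 c$)
$y{\left(154 \right)} + O{\left(T{\left(-14 \right)} \right)} = \left(\frac{106}{9} - \frac{154}{9}\right) - -168 = \left(\frac{106}{9} - \frac{154}{9}\right) + 168 = - \frac{16}{3} + 168 = \frac{488}{3}$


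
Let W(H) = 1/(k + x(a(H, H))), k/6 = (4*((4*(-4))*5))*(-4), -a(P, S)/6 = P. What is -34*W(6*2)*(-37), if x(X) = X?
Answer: 629/3804 ≈ 0.16535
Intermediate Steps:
a(P, S) = -6*P
k = 7680 (k = 6*((4*((4*(-4))*5))*(-4)) = 6*((4*(-16*5))*(-4)) = 6*((4*(-80))*(-4)) = 6*(-320*(-4)) = 6*1280 = 7680)
W(H) = 1/(7680 - 6*H)
-34*W(6*2)*(-37) = -(-34)/(-7680 + 6*(6*2))*(-37) = -(-34)/(-7680 + 6*12)*(-37) = -(-34)/(-7680 + 72)*(-37) = -(-34)/(-7608)*(-37) = -(-34)*(-1)/7608*(-37) = -34*1/7608*(-37) = -17/3804*(-37) = 629/3804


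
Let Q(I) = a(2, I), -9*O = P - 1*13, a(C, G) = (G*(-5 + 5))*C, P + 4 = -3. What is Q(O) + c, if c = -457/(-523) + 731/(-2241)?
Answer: 641824/1172043 ≈ 0.54761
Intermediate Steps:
P = -7 (P = -4 - 3 = -7)
c = 641824/1172043 (c = -457*(-1/523) + 731*(-1/2241) = 457/523 - 731/2241 = 641824/1172043 ≈ 0.54761)
a(C, G) = 0 (a(C, G) = (G*0)*C = 0*C = 0)
O = 20/9 (O = -(-7 - 1*13)/9 = -(-7 - 13)/9 = -1/9*(-20) = 20/9 ≈ 2.2222)
Q(I) = 0
Q(O) + c = 0 + 641824/1172043 = 641824/1172043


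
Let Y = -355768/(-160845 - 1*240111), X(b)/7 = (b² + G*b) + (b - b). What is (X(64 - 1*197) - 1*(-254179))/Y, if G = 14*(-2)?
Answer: 20251786365/44471 ≈ 4.5539e+5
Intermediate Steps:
G = -28
X(b) = -196*b + 7*b² (X(b) = 7*((b² - 28*b) + (b - b)) = 7*((b² - 28*b) + 0) = 7*(b² - 28*b) = -196*b + 7*b²)
Y = 88942/100239 (Y = -355768/(-160845 - 240111) = -355768/(-400956) = -355768*(-1/400956) = 88942/100239 ≈ 0.88730)
(X(64 - 1*197) - 1*(-254179))/Y = (7*(64 - 1*197)*(-28 + (64 - 1*197)) - 1*(-254179))/(88942/100239) = (7*(64 - 197)*(-28 + (64 - 197)) + 254179)*(100239/88942) = (7*(-133)*(-28 - 133) + 254179)*(100239/88942) = (7*(-133)*(-161) + 254179)*(100239/88942) = (149891 + 254179)*(100239/88942) = 404070*(100239/88942) = 20251786365/44471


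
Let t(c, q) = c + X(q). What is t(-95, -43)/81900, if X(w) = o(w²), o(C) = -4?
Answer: -11/9100 ≈ -0.0012088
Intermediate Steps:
X(w) = -4
t(c, q) = -4 + c (t(c, q) = c - 4 = -4 + c)
t(-95, -43)/81900 = (-4 - 95)/81900 = -99*1/81900 = -11/9100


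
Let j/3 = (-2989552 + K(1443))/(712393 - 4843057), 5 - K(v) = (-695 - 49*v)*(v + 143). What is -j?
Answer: 110254025/1376888 ≈ 80.075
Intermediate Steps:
K(v) = 5 - (-695 - 49*v)*(143 + v) (K(v) = 5 - (-695 - 49*v)*(v + 143) = 5 - (-695 - 49*v)*(143 + v))
j = -110254025/1376888 (j = 3*((-2989552 + (99390 + 49*1443² + 7702*1443))/(712393 - 4843057)) = 3*((-2989552 + (99390 + 49*2082249 + 11113986))/(-4130664)) = 3*((-2989552 + (99390 + 102030201 + 11113986))*(-1/4130664)) = 3*((-2989552 + 113243577)*(-1/4130664)) = 3*(110254025*(-1/4130664)) = 3*(-110254025/4130664) = -110254025/1376888 ≈ -80.075)
-j = -1*(-110254025/1376888) = 110254025/1376888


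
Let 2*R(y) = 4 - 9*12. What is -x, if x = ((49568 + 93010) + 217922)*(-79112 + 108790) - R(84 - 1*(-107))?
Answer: -10698919052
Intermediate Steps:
R(y) = -52 (R(y) = (4 - 9*12)/2 = (4 - 108)/2 = (½)*(-104) = -52)
x = 10698919052 (x = ((49568 + 93010) + 217922)*(-79112 + 108790) - 1*(-52) = (142578 + 217922)*29678 + 52 = 360500*29678 + 52 = 10698919000 + 52 = 10698919052)
-x = -1*10698919052 = -10698919052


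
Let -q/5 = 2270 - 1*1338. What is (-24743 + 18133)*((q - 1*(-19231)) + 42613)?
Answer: -377986240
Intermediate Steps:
q = -4660 (q = -5*(2270 - 1*1338) = -5*(2270 - 1338) = -5*932 = -4660)
(-24743 + 18133)*((q - 1*(-19231)) + 42613) = (-24743 + 18133)*((-4660 - 1*(-19231)) + 42613) = -6610*((-4660 + 19231) + 42613) = -6610*(14571 + 42613) = -6610*57184 = -377986240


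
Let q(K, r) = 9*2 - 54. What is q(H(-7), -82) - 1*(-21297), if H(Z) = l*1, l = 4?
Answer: 21261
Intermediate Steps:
H(Z) = 4 (H(Z) = 4*1 = 4)
q(K, r) = -36 (q(K, r) = 18 - 54 = -36)
q(H(-7), -82) - 1*(-21297) = -36 - 1*(-21297) = -36 + 21297 = 21261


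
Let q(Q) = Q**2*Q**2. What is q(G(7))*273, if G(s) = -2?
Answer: 4368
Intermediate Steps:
q(Q) = Q**4
q(G(7))*273 = (-2)**4*273 = 16*273 = 4368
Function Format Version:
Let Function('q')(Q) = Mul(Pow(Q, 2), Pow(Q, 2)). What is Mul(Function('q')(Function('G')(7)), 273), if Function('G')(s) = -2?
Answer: 4368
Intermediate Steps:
Function('q')(Q) = Pow(Q, 4)
Mul(Function('q')(Function('G')(7)), 273) = Mul(Pow(-2, 4), 273) = Mul(16, 273) = 4368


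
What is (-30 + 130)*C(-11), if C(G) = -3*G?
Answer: 3300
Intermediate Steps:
(-30 + 130)*C(-11) = (-30 + 130)*(-3*(-11)) = 100*33 = 3300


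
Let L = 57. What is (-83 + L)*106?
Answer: -2756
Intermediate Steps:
(-83 + L)*106 = (-83 + 57)*106 = -26*106 = -2756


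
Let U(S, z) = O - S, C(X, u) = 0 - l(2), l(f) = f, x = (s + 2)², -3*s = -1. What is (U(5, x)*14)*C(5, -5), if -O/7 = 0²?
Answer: 140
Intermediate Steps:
s = ⅓ (s = -⅓*(-1) = ⅓ ≈ 0.33333)
x = 49/9 (x = (⅓ + 2)² = (7/3)² = 49/9 ≈ 5.4444)
C(X, u) = -2 (C(X, u) = 0 - 1*2 = 0 - 2 = -2)
O = 0 (O = -7*0² = -7*0 = 0)
U(S, z) = -S (U(S, z) = 0 - S = -S)
(U(5, x)*14)*C(5, -5) = (-1*5*14)*(-2) = -5*14*(-2) = -70*(-2) = 140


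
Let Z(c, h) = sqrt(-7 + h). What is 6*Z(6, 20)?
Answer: 6*sqrt(13) ≈ 21.633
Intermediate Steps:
6*Z(6, 20) = 6*sqrt(-7 + 20) = 6*sqrt(13)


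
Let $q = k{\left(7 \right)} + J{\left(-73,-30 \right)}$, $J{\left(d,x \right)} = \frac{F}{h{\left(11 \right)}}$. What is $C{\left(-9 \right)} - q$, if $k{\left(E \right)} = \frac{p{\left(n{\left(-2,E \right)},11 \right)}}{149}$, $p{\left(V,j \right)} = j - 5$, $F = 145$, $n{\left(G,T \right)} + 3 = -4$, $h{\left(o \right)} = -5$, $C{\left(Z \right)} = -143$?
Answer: $- \frac{16992}{149} \approx -114.04$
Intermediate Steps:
$n{\left(G,T \right)} = -7$ ($n{\left(G,T \right)} = -3 - 4 = -7$)
$p{\left(V,j \right)} = -5 + j$ ($p{\left(V,j \right)} = j - 5 = -5 + j$)
$k{\left(E \right)} = \frac{6}{149}$ ($k{\left(E \right)} = \frac{-5 + 11}{149} = 6 \cdot \frac{1}{149} = \frac{6}{149}$)
$J{\left(d,x \right)} = -29$ ($J{\left(d,x \right)} = \frac{145}{-5} = 145 \left(- \frac{1}{5}\right) = -29$)
$q = - \frac{4315}{149}$ ($q = \frac{6}{149} - 29 = - \frac{4315}{149} \approx -28.96$)
$C{\left(-9 \right)} - q = -143 - - \frac{4315}{149} = -143 + \frac{4315}{149} = - \frac{16992}{149}$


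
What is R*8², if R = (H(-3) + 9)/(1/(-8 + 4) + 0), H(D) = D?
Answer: -1536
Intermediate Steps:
R = -24 (R = (-3 + 9)/(1/(-8 + 4) + 0) = 6/(1/(-4) + 0) = 6/(-¼ + 0) = 6/(-¼) = 6*(-4) = -24)
R*8² = -24*8² = -24*64 = -1536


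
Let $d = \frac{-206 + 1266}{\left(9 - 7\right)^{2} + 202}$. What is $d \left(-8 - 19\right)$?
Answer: $- \frac{14310}{103} \approx -138.93$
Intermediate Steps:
$d = \frac{530}{103}$ ($d = \frac{1060}{2^{2} + 202} = \frac{1060}{4 + 202} = \frac{1060}{206} = 1060 \cdot \frac{1}{206} = \frac{530}{103} \approx 5.1456$)
$d \left(-8 - 19\right) = \frac{530 \left(-8 - 19\right)}{103} = \frac{530}{103} \left(-27\right) = - \frac{14310}{103}$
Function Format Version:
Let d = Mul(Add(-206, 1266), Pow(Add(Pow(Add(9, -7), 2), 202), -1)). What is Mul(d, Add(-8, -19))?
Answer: Rational(-14310, 103) ≈ -138.93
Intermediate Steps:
d = Rational(530, 103) (d = Mul(1060, Pow(Add(Pow(2, 2), 202), -1)) = Mul(1060, Pow(Add(4, 202), -1)) = Mul(1060, Pow(206, -1)) = Mul(1060, Rational(1, 206)) = Rational(530, 103) ≈ 5.1456)
Mul(d, Add(-8, -19)) = Mul(Rational(530, 103), Add(-8, -19)) = Mul(Rational(530, 103), -27) = Rational(-14310, 103)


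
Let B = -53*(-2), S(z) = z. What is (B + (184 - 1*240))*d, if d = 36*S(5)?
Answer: 9000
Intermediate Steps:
B = 106
d = 180 (d = 36*5 = 180)
(B + (184 - 1*240))*d = (106 + (184 - 1*240))*180 = (106 + (184 - 240))*180 = (106 - 56)*180 = 50*180 = 9000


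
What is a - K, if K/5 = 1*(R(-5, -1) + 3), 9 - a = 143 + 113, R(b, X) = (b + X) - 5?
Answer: -207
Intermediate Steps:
R(b, X) = -5 + X + b (R(b, X) = (X + b) - 5 = -5 + X + b)
a = -247 (a = 9 - (143 + 113) = 9 - 1*256 = 9 - 256 = -247)
K = -40 (K = 5*(1*((-5 - 1 - 5) + 3)) = 5*(1*(-11 + 3)) = 5*(1*(-8)) = 5*(-8) = -40)
a - K = -247 - 1*(-40) = -247 + 40 = -207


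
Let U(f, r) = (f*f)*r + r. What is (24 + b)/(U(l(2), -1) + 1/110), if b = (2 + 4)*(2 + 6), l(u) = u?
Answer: -880/61 ≈ -14.426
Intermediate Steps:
U(f, r) = r + r*f² (U(f, r) = f²*r + r = r*f² + r = r + r*f²)
b = 48 (b = 6*8 = 48)
(24 + b)/(U(l(2), -1) + 1/110) = (24 + 48)/(-(1 + 2²) + 1/110) = 72/(-(1 + 4) + 1/110) = 72/(-1*5 + 1/110) = 72/(-5 + 1/110) = 72/(-549/110) = 72*(-110/549) = -880/61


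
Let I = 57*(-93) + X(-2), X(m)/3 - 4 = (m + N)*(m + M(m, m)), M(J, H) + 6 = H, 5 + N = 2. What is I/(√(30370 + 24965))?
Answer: -1713*√55335/18445 ≈ -21.846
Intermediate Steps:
N = -3 (N = -5 + 2 = -3)
M(J, H) = -6 + H
X(m) = 12 + 3*(-6 + 2*m)*(-3 + m) (X(m) = 12 + 3*((m - 3)*(m + (-6 + m))) = 12 + 3*((-3 + m)*(-6 + 2*m)) = 12 + 3*((-6 + 2*m)*(-3 + m)) = 12 + 3*(-6 + 2*m)*(-3 + m))
I = -5139 (I = 57*(-93) + (66 - 36*(-2) + 6*(-2)²) = -5301 + (66 + 72 + 6*4) = -5301 + (66 + 72 + 24) = -5301 + 162 = -5139)
I/(√(30370 + 24965)) = -5139/√(30370 + 24965) = -5139*√55335/55335 = -1713*√55335/18445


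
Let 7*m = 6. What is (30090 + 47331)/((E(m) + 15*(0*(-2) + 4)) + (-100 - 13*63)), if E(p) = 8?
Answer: -77421/851 ≈ -90.976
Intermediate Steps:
m = 6/7 (m = (⅐)*6 = 6/7 ≈ 0.85714)
(30090 + 47331)/((E(m) + 15*(0*(-2) + 4)) + (-100 - 13*63)) = (30090 + 47331)/((8 + 15*(0*(-2) + 4)) + (-100 - 13*63)) = 77421/((8 + 15*(0 + 4)) + (-100 - 819)) = 77421/((8 + 15*4) - 919) = 77421/((8 + 60) - 919) = 77421/(68 - 919) = 77421/(-851) = 77421*(-1/851) = -77421/851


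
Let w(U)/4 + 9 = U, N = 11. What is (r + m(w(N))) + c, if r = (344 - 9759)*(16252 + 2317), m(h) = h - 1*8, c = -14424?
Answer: -174841559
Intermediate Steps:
w(U) = -36 + 4*U
m(h) = -8 + h (m(h) = h - 8 = -8 + h)
r = -174827135 (r = -9415*18569 = -174827135)
(r + m(w(N))) + c = (-174827135 + (-8 + (-36 + 4*11))) - 14424 = (-174827135 + (-8 + (-36 + 44))) - 14424 = (-174827135 + (-8 + 8)) - 14424 = (-174827135 + 0) - 14424 = -174827135 - 14424 = -174841559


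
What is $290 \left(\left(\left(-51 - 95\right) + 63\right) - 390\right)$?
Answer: $-137170$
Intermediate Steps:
$290 \left(\left(\left(-51 - 95\right) + 63\right) - 390\right) = 290 \left(\left(-146 + 63\right) - 390\right) = 290 \left(-83 - 390\right) = 290 \left(-473\right) = -137170$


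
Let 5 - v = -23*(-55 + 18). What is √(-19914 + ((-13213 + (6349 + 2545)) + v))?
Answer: I*√25079 ≈ 158.36*I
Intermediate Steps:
v = -846 (v = 5 - (-23)*(-55 + 18) = 5 - (-23)*(-37) = 5 - 1*851 = 5 - 851 = -846)
√(-19914 + ((-13213 + (6349 + 2545)) + v)) = √(-19914 + ((-13213 + (6349 + 2545)) - 846)) = √(-19914 + ((-13213 + 8894) - 846)) = √(-19914 + (-4319 - 846)) = √(-19914 - 5165) = √(-25079) = I*√25079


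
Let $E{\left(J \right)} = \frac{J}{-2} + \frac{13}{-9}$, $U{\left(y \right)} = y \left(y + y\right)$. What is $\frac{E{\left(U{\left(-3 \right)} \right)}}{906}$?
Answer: $- \frac{47}{4077} \approx -0.011528$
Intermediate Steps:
$U{\left(y \right)} = 2 y^{2}$ ($U{\left(y \right)} = y 2 y = 2 y^{2}$)
$E{\left(J \right)} = - \frac{13}{9} - \frac{J}{2}$ ($E{\left(J \right)} = J \left(- \frac{1}{2}\right) + 13 \left(- \frac{1}{9}\right) = - \frac{J}{2} - \frac{13}{9} = - \frac{13}{9} - \frac{J}{2}$)
$\frac{E{\left(U{\left(-3 \right)} \right)}}{906} = \frac{- \frac{13}{9} - \frac{2 \left(-3\right)^{2}}{2}}{906} = \left(- \frac{13}{9} - \frac{2 \cdot 9}{2}\right) \frac{1}{906} = \left(- \frac{13}{9} - 9\right) \frac{1}{906} = \left(- \frac{94}{9}\right) \frac{1}{906} = - \frac{47}{4077}$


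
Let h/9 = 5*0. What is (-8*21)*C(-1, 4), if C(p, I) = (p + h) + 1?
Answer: 0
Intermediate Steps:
h = 0 (h = 9*(5*0) = 9*0 = 0)
C(p, I) = 1 + p (C(p, I) = (p + 0) + 1 = p + 1 = 1 + p)
(-8*21)*C(-1, 4) = (-8*21)*(1 - 1) = -168*0 = 0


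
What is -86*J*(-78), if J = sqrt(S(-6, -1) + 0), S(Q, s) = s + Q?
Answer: 6708*I*sqrt(7) ≈ 17748.0*I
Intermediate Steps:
S(Q, s) = Q + s
J = I*sqrt(7) (J = sqrt((-6 - 1) + 0) = sqrt(-7 + 0) = sqrt(-7) = I*sqrt(7) ≈ 2.6458*I)
-86*J*(-78) = -86*I*sqrt(7)*(-78) = 6708*I*sqrt(7)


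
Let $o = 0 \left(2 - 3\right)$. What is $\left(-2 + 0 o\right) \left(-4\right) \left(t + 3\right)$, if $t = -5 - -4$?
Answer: $16$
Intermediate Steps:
$t = -1$ ($t = -5 + 4 = -1$)
$o = 0$ ($o = 0 \left(-1\right) = 0$)
$\left(-2 + 0 o\right) \left(-4\right) \left(t + 3\right) = \left(-2 + 0 \cdot 0\right) \left(-4\right) \left(-1 + 3\right) = \left(-2 + 0\right) \left(-4\right) 2 = \left(-2\right) \left(-4\right) 2 = 8 \cdot 2 = 16$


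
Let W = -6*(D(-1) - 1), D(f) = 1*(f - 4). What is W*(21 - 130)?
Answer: -3924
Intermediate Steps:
D(f) = -4 + f (D(f) = 1*(-4 + f) = -4 + f)
W = 36 (W = -6*((-4 - 1) - 1) = -6*(-5 - 1) = -6*(-6) = 36)
W*(21 - 130) = 36*(21 - 130) = 36*(-109) = -3924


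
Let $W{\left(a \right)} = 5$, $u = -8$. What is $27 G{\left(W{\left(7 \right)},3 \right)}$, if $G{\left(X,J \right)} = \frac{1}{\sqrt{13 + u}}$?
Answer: $\frac{27 \sqrt{5}}{5} \approx 12.075$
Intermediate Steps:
$G{\left(X,J \right)} = \frac{\sqrt{5}}{5}$ ($G{\left(X,J \right)} = \frac{1}{\sqrt{13 - 8}} = \frac{1}{\sqrt{5}} = \frac{\sqrt{5}}{5}$)
$27 G{\left(W{\left(7 \right)},3 \right)} = 27 \frac{\sqrt{5}}{5} = \frac{27 \sqrt{5}}{5}$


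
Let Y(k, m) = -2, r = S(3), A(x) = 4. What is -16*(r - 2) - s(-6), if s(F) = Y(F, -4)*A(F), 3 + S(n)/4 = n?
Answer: 40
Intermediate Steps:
S(n) = -12 + 4*n
r = 0 (r = -12 + 4*3 = -12 + 12 = 0)
s(F) = -8 (s(F) = -2*4 = -8)
-16*(r - 2) - s(-6) = -16*(0 - 2) - 1*(-8) = -16*(-2) + 8 = 32 + 8 = 40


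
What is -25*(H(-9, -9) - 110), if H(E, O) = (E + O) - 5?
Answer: 3325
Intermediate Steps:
H(E, O) = -5 + E + O
-25*(H(-9, -9) - 110) = -25*((-5 - 9 - 9) - 110) = -25*(-23 - 110) = -25*(-133) = 3325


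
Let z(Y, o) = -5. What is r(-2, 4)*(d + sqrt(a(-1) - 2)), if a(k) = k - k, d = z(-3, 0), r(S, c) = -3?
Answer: 15 - 3*I*sqrt(2) ≈ 15.0 - 4.2426*I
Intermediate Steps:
d = -5
a(k) = 0
r(-2, 4)*(d + sqrt(a(-1) - 2)) = -3*(-5 + sqrt(0 - 2)) = -3*(-5 + sqrt(-2)) = -3*(-5 + I*sqrt(2)) = 15 - 3*I*sqrt(2)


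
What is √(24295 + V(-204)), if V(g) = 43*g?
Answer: 19*√43 ≈ 124.59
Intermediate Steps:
√(24295 + V(-204)) = √(24295 + 43*(-204)) = √(24295 - 8772) = √15523 = 19*√43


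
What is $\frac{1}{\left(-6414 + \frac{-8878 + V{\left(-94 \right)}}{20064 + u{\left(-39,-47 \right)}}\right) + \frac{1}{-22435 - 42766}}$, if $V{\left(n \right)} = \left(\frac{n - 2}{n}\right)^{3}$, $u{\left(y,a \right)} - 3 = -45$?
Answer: $- \frac{67768097227653}{434694622256418596} \approx -0.0001559$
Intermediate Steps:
$u{\left(y,a \right)} = -42$ ($u{\left(y,a \right)} = 3 - 45 = -42$)
$V{\left(n \right)} = \frac{\left(-2 + n\right)^{3}}{n^{3}}$ ($V{\left(n \right)} = \left(\frac{-2 + n}{n}\right)^{3} = \frac{\left(-2 + n\right)^{3}}{n^{3}}$)
$\frac{1}{\left(-6414 + \frac{-8878 + V{\left(-94 \right)}}{20064 + u{\left(-39,-47 \right)}}\right) + \frac{1}{-22435 - 42766}} = \frac{1}{\left(-6414 + \frac{-8878 + \frac{\left(-2 - 94\right)^{3}}{-830584}}{20064 - 42}\right) + \frac{1}{-22435 - 42766}} = \frac{1}{\left(-6414 + \frac{-8878 - \frac{\left(-96\right)^{3}}{830584}}{20022}\right) + \frac{1}{-65201}} = \frac{1}{\left(-6414 + \left(-8878 - - \frac{110592}{103823}\right) \frac{1}{20022}\right) - \frac{1}{65201}} = \frac{1}{\left(-6414 + \left(-8878 + \frac{110592}{103823}\right) \frac{1}{20022}\right) - \frac{1}{65201}} = \frac{1}{\left(-6414 - \frac{460815001}{1039372053}\right) - \frac{1}{65201}} = \frac{1}{- \frac{6666993162943}{1039372053} - \frac{1}{65201}} = \frac{1}{- \frac{434694622256418596}{67768097227653}} = - \frac{67768097227653}{434694622256418596}$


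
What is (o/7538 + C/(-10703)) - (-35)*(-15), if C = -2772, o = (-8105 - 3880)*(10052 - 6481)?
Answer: -6498796647/1047782 ≈ -6202.4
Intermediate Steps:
o = -42798435 (o = -11985*3571 = -42798435)
(o/7538 + C/(-10703)) - (-35)*(-15) = (-42798435/7538 - 2772/(-10703)) - (-35)*(-15) = (-42798435*1/7538 - 2772*(-1/10703)) - 1*525 = (-42798435/7538 + 36/139) - 525 = -5948711097/1047782 - 525 = -6498796647/1047782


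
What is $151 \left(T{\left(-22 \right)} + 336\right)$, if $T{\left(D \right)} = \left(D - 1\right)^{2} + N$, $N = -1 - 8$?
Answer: $129256$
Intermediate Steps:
$N = -9$ ($N = -1 - 8 = -9$)
$T{\left(D \right)} = -9 + \left(-1 + D\right)^{2}$ ($T{\left(D \right)} = \left(D - 1\right)^{2} - 9 = \left(-1 + D\right)^{2} - 9 = -9 + \left(-1 + D\right)^{2}$)
$151 \left(T{\left(-22 \right)} + 336\right) = 151 \left(\left(-9 + \left(-1 - 22\right)^{2}\right) + 336\right) = 151 \left(\left(-9 + \left(-23\right)^{2}\right) + 336\right) = 151 \left(\left(-9 + 529\right) + 336\right) = 151 \left(520 + 336\right) = 151 \cdot 856 = 129256$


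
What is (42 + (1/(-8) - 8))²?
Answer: 73441/64 ≈ 1147.5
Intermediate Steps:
(42 + (1/(-8) - 8))² = (42 + (-⅛ - 8))² = (42 - 65/8)² = (271/8)² = 73441/64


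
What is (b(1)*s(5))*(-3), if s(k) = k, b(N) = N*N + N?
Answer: -30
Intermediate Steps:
b(N) = N + N² (b(N) = N² + N = N + N²)
(b(1)*s(5))*(-3) = ((1*(1 + 1))*5)*(-3) = ((1*2)*5)*(-3) = (2*5)*(-3) = 10*(-3) = -30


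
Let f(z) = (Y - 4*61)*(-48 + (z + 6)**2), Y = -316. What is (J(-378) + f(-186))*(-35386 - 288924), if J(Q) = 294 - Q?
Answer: 5875345250880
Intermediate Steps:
f(z) = 26880 - 560*(6 + z)**2 (f(z) = (-316 - 4*61)*(-48 + (z + 6)**2) = (-316 - 244)*(-48 + (6 + z)**2) = -560*(-48 + (6 + z)**2) = 26880 - 560*(6 + z)**2)
(J(-378) + f(-186))*(-35386 - 288924) = ((294 - 1*(-378)) + (26880 - 560*(6 - 186)**2))*(-35386 - 288924) = ((294 + 378) + (26880 - 560*(-180)**2))*(-324310) = (672 + (26880 - 560*32400))*(-324310) = (672 + (26880 - 18144000))*(-324310) = (672 - 18117120)*(-324310) = -18116448*(-324310) = 5875345250880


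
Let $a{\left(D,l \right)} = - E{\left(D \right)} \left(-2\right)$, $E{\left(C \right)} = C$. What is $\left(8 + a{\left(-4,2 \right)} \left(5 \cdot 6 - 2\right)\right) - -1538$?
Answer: $1322$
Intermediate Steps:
$a{\left(D,l \right)} = 2 D$ ($a{\left(D,l \right)} = - D \left(-2\right) = 2 D$)
$\left(8 + a{\left(-4,2 \right)} \left(5 \cdot 6 - 2\right)\right) - -1538 = \left(8 + 2 \left(-4\right) \left(5 \cdot 6 - 2\right)\right) - -1538 = \left(8 - 8 \left(30 - 2\right)\right) + 1538 = \left(8 - 224\right) + 1538 = -216 + 1538 = 1322$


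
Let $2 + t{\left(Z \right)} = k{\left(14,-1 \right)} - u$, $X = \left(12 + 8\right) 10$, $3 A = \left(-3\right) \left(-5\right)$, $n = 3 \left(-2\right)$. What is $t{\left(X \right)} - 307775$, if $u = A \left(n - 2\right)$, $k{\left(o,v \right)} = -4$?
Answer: $-307741$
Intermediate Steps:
$n = -6$
$A = 5$ ($A = \frac{\left(-3\right) \left(-5\right)}{3} = \frac{1}{3} \cdot 15 = 5$)
$u = -40$ ($u = 5 \left(-6 - 2\right) = 5 \left(-8\right) = -40$)
$X = 200$ ($X = 20 \cdot 10 = 200$)
$t{\left(Z \right)} = 34$ ($t{\left(Z \right)} = -2 - -36 = -2 + \left(-4 + 40\right) = -2 + 36 = 34$)
$t{\left(X \right)} - 307775 = 34 - 307775 = -307741$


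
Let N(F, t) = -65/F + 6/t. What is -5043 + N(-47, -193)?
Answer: -45732790/9071 ≈ -5041.6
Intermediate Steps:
-5043 + N(-47, -193) = -5043 + (-65/(-47) + 6/(-193)) = -5043 + (-65*(-1/47) + 6*(-1/193)) = -5043 + (65/47 - 6/193) = -5043 + 12263/9071 = -45732790/9071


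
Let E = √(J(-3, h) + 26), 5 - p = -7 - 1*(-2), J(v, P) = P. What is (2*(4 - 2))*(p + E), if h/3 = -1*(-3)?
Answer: 40 + 4*√35 ≈ 63.664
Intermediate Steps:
h = 9 (h = 3*(-1*(-3)) = 3*3 = 9)
p = 10 (p = 5 - (-7 - 1*(-2)) = 5 - (-7 + 2) = 5 - 1*(-5) = 5 + 5 = 10)
E = √35 (E = √(9 + 26) = √35 ≈ 5.9161)
(2*(4 - 2))*(p + E) = (2*(4 - 2))*(10 + √35) = (2*2)*(10 + √35) = 4*(10 + √35) = 40 + 4*√35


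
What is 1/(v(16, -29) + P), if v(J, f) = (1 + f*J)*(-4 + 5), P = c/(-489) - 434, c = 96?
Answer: -163/146243 ≈ -0.0011146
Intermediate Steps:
P = -70774/163 (P = 96/(-489) - 434 = 96*(-1/489) - 434 = -32/163 - 434 = -70774/163 ≈ -434.20)
v(J, f) = 1 + J*f (v(J, f) = (1 + J*f)*1 = 1 + J*f)
1/(v(16, -29) + P) = 1/((1 + 16*(-29)) - 70774/163) = 1/((1 - 464) - 70774/163) = 1/(-463 - 70774/163) = 1/(-146243/163) = -163/146243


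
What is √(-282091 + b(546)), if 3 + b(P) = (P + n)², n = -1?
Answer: 3*√1659 ≈ 122.19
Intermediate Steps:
b(P) = -3 + (-1 + P)² (b(P) = -3 + (P - 1)² = -3 + (-1 + P)²)
√(-282091 + b(546)) = √(-282091 + (-3 + (-1 + 546)²)) = √(-282091 + (-3 + 545²)) = √(-282091 + (-3 + 297025)) = √(-282091 + 297022) = √14931 = 3*√1659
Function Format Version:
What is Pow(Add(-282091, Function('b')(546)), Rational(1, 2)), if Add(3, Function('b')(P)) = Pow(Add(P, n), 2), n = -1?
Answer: Mul(3, Pow(1659, Rational(1, 2))) ≈ 122.19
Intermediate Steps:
Function('b')(P) = Add(-3, Pow(Add(-1, P), 2)) (Function('b')(P) = Add(-3, Pow(Add(P, -1), 2)) = Add(-3, Pow(Add(-1, P), 2)))
Pow(Add(-282091, Function('b')(546)), Rational(1, 2)) = Pow(Add(-282091, Add(-3, Pow(Add(-1, 546), 2))), Rational(1, 2)) = Pow(Add(-282091, Add(-3, Pow(545, 2))), Rational(1, 2)) = Pow(Add(-282091, Add(-3, 297025)), Rational(1, 2)) = Pow(Add(-282091, 297022), Rational(1, 2)) = Pow(14931, Rational(1, 2)) = Mul(3, Pow(1659, Rational(1, 2)))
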